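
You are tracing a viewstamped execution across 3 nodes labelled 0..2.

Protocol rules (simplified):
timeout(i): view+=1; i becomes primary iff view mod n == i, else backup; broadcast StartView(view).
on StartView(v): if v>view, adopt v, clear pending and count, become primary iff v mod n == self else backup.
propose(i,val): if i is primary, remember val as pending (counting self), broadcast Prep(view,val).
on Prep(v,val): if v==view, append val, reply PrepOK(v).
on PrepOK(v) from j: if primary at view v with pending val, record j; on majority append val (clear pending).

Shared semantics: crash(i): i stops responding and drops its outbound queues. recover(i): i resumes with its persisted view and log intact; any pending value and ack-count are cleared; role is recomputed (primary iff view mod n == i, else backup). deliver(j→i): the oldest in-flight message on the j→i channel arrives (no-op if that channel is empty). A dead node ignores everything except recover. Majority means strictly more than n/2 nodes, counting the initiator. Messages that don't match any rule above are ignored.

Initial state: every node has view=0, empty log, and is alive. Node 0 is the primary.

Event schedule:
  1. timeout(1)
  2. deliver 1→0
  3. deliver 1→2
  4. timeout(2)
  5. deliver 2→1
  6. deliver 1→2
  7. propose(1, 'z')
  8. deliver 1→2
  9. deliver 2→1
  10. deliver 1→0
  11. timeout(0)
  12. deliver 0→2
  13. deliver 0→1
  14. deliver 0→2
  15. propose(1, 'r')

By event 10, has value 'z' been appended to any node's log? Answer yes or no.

no

e1 timeout(1): 1[prim,v=1,-]
e2 deliver 1→0: 0[back,v=1,-]
e3 deliver 1→2: 2[back,v=1,-]
e4 timeout(2): 2[prim,v=2,-]
e5 deliver 2→1: 1[back,v=2,-]
e6 deliver 1→2: ·
e7 propose(1,'z'): ·
e8 deliver 1→2: ·
e9 deliver 2→1: ·
e10 deliver 1→0: ·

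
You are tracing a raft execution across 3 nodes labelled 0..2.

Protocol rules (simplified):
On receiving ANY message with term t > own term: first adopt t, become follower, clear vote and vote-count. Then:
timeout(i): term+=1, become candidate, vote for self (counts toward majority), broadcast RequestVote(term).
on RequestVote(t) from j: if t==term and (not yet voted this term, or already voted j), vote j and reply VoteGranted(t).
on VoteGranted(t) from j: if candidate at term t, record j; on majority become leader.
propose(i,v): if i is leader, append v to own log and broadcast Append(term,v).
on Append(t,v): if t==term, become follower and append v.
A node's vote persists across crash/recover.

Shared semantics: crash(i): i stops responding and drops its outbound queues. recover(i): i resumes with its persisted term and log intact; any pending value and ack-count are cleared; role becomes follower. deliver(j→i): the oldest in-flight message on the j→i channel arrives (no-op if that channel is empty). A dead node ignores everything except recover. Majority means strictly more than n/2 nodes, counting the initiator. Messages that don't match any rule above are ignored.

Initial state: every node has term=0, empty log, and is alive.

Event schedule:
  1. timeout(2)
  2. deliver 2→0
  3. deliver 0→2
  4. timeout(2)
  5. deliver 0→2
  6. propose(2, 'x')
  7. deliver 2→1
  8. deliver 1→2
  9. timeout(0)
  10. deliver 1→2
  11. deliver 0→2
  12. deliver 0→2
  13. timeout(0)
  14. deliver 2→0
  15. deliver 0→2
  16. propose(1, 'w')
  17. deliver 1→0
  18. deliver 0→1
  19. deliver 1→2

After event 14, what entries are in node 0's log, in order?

empty

1. timeout(2):  <2:cand t1 ->
2. deliver 2→0:  <0:foll t1 ->
3. deliver 0→2:  <2:lead t1 ->
4. timeout(2):  <2:cand t2 ->
5. deliver 0→2:  nop
6. propose(2,'x'):  nop
7. deliver 2→1:  <1:foll t1 ->
8. deliver 1→2:  nop
9. timeout(0):  <0:cand t2 ->
10. deliver 1→2:  nop
11. deliver 0→2:  nop
12. deliver 0→2:  nop
13. timeout(0):  <0:cand t3 ->
14. deliver 2→0:  nop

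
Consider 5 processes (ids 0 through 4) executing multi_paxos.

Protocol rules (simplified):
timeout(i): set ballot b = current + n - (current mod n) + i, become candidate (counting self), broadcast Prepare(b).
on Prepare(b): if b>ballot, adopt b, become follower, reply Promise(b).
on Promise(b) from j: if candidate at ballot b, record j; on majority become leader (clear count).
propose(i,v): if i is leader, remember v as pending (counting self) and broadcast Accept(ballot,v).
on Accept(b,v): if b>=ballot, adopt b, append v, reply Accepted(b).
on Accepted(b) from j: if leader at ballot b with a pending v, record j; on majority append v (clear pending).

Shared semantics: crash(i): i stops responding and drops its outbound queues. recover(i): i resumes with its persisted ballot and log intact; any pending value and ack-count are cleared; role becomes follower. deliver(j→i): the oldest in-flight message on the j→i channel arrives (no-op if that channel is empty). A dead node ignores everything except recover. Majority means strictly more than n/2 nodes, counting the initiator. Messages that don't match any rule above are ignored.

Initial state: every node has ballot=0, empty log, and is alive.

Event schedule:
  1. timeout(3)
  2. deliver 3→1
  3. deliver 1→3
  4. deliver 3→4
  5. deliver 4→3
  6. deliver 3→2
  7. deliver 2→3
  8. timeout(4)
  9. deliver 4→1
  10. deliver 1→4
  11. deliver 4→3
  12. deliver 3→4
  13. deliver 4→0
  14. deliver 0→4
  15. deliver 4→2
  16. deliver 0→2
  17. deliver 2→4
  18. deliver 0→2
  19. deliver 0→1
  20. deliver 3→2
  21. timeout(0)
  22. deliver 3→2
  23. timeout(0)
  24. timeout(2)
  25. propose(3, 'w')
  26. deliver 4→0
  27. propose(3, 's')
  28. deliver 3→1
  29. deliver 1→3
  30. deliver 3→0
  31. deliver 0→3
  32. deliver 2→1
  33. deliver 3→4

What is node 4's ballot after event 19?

14

after 1 — timeout(3): n3:cand/b8/[-]
after 2 — deliver 3→1: n1:foll/b8/[-]
after 3 — deliver 1→3: ·
after 4 — deliver 3→4: n4:foll/b8/[-]
after 5 — deliver 4→3: n3:lead/b8/[-]
after 6 — deliver 3→2: n2:foll/b8/[-]
after 7 — deliver 2→3: ·
after 8 — timeout(4): n4:cand/b14/[-]
after 9 — deliver 4→1: n1:foll/b14/[-]
after 10 — deliver 1→4: ·
after 11 — deliver 4→3: n3:foll/b14/[-]
after 12 — deliver 3→4: n4:lead/b14/[-]
after 13 — deliver 4→0: n0:foll/b14/[-]
after 14 — deliver 0→4: ·
after 15 — deliver 4→2: n2:foll/b14/[-]
after 16 — deliver 0→2: ·
after 17 — deliver 2→4: ·
after 18 — deliver 0→2: ·
after 19 — deliver 0→1: ·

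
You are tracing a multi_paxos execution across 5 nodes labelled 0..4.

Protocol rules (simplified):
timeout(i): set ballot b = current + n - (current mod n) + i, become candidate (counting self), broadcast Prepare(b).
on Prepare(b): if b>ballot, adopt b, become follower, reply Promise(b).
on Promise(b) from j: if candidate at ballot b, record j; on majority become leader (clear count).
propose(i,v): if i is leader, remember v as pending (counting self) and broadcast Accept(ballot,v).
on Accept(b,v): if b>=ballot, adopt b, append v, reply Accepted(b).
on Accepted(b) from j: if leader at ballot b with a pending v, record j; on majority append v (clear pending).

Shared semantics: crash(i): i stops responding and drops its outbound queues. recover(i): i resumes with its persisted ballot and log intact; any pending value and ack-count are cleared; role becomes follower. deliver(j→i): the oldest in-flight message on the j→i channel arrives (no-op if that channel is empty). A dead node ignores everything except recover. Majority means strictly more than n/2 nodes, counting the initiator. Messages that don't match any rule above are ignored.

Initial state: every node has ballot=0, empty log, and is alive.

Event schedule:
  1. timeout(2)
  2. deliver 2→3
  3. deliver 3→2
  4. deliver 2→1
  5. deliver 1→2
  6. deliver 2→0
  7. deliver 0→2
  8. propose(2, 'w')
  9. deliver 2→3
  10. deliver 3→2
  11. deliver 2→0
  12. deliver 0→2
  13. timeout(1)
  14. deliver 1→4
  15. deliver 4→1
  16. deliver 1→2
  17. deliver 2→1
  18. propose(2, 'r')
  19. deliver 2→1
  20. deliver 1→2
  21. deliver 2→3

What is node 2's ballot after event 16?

11

1. timeout(2):  <2:cand b7 ->
2. deliver 2→3:  <3:foll b7 ->
3. deliver 3→2:  nop
4. deliver 2→1:  <1:foll b7 ->
5. deliver 1→2:  <2:lead b7 ->
6. deliver 2→0:  <0:foll b7 ->
7. deliver 0→2:  nop
8. propose(2,'w'):  nop
9. deliver 2→3:  <3:foll b7 w>
10. deliver 3→2:  nop
11. deliver 2→0:  <0:foll b7 w>
12. deliver 0→2:  <2:lead b7 w>
13. timeout(1):  <1:cand b11 ->
14. deliver 1→4:  <4:foll b11 ->
15. deliver 4→1:  nop
16. deliver 1→2:  <2:foll b11 w>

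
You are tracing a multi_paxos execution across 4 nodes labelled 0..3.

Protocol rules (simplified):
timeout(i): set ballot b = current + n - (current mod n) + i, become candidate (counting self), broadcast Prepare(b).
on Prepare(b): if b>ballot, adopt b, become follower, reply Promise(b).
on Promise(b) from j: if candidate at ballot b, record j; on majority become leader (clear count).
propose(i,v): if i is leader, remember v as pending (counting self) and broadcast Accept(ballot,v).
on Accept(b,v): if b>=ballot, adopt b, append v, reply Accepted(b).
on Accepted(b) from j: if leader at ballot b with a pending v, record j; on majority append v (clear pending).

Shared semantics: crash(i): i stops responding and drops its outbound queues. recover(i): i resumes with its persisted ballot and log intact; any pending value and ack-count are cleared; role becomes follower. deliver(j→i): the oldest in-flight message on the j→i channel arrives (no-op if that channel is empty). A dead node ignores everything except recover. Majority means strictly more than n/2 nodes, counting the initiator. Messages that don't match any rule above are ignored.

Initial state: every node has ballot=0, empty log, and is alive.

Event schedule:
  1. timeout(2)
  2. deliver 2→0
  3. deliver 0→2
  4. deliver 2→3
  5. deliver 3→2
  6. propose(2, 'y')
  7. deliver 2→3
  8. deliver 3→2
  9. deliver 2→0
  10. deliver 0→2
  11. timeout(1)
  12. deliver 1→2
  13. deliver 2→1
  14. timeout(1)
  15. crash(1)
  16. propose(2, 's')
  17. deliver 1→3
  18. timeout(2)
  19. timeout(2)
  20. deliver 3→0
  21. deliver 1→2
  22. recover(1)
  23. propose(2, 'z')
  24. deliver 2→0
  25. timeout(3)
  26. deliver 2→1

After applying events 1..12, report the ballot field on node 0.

6

step 1 timeout(2): 2={cand,b=6,log=-}
step 2 deliver 2→0: 0={foll,b=6,log=-}
step 3 deliver 0→2: —
step 4 deliver 2→3: 3={foll,b=6,log=-}
step 5 deliver 3→2: 2={lead,b=6,log=-}
step 6 propose(2,'y'): —
step 7 deliver 2→3: 3={foll,b=6,log=y}
step 8 deliver 3→2: —
step 9 deliver 2→0: 0={foll,b=6,log=y}
step 10 deliver 0→2: 2={lead,b=6,log=y}
step 11 timeout(1): 1={cand,b=5,log=-}
step 12 deliver 1→2: —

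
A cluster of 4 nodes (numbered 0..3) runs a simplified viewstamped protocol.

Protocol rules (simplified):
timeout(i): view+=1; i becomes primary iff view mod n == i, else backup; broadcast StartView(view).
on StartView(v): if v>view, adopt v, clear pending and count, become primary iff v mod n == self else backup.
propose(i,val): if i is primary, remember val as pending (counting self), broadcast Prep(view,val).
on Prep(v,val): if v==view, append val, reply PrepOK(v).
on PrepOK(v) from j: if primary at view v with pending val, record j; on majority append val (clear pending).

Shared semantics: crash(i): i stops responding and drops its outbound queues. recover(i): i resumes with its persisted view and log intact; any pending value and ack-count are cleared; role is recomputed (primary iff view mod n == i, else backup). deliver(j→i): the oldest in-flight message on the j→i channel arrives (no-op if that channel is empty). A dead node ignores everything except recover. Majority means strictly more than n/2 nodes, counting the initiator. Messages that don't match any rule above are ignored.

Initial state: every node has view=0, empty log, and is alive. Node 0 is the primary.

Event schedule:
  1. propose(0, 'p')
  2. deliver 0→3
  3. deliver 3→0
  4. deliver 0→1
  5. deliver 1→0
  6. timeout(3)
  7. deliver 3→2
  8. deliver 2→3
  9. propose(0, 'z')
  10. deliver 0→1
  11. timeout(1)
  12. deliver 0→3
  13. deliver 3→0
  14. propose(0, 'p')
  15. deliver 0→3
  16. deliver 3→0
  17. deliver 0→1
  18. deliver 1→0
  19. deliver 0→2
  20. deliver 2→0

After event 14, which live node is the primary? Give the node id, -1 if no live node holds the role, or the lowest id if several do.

1

after 1 — propose(0,'p'): ·
after 2 — deliver 0→3: n3:back/v0/[p]
after 3 — deliver 3→0: ·
after 4 — deliver 0→1: n1:back/v0/[p]
after 5 — deliver 1→0: n0:prim/v0/[p]
after 6 — timeout(3): n3:back/v1/[p]
after 7 — deliver 3→2: n2:back/v1/[-]
after 8 — deliver 2→3: ·
after 9 — propose(0,'z'): ·
after 10 — deliver 0→1: n1:back/v0/[p,z]
after 11 — timeout(1): n1:prim/v1/[p,z]
after 12 — deliver 0→3: ·
after 13 — deliver 3→0: n0:back/v1/[p]
after 14 — propose(0,'p'): ·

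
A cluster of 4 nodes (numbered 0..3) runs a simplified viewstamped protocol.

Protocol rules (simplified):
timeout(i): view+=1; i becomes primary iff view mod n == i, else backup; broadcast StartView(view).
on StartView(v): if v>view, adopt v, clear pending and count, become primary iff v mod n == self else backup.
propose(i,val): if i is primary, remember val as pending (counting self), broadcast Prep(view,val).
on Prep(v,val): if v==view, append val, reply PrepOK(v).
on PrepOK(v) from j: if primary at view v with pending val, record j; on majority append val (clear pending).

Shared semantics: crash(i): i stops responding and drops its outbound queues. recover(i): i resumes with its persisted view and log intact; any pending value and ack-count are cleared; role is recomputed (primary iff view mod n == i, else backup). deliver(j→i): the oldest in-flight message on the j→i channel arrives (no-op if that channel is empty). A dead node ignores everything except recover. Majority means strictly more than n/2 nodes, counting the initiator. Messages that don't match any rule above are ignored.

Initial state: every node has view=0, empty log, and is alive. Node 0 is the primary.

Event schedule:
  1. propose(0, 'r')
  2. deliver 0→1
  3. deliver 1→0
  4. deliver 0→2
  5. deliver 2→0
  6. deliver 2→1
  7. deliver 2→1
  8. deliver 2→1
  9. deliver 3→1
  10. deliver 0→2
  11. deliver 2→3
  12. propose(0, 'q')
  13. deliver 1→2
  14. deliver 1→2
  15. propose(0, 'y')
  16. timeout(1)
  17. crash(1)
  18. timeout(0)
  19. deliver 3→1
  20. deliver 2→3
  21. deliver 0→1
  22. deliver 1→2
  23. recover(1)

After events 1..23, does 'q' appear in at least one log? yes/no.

after 1 — propose(0,'r'): ·
after 2 — deliver 0→1: n1:back/v0/[r]
after 3 — deliver 1→0: ·
after 4 — deliver 0→2: n2:back/v0/[r]
after 5 — deliver 2→0: n0:prim/v0/[r]
after 6 — deliver 2→1: ·
after 7 — deliver 2→1: ·
after 8 — deliver 2→1: ·
after 9 — deliver 3→1: ·
after 10 — deliver 0→2: ·
after 11 — deliver 2→3: ·
after 12 — propose(0,'q'): ·
after 13 — deliver 1→2: ·
after 14 — deliver 1→2: ·
after 15 — propose(0,'y'): ·
after 16 — timeout(1): n1:prim/v1/[r]
after 17 — crash(1): n1:✗prim/v1/[r]
after 18 — timeout(0): n0:back/v1/[r]
after 19 — deliver 3→1: ·
after 20 — deliver 2→3: ·
after 21 — deliver 0→1: ·
after 22 — deliver 1→2: ·
after 23 — recover(1): n1:prim/v1/[r]

no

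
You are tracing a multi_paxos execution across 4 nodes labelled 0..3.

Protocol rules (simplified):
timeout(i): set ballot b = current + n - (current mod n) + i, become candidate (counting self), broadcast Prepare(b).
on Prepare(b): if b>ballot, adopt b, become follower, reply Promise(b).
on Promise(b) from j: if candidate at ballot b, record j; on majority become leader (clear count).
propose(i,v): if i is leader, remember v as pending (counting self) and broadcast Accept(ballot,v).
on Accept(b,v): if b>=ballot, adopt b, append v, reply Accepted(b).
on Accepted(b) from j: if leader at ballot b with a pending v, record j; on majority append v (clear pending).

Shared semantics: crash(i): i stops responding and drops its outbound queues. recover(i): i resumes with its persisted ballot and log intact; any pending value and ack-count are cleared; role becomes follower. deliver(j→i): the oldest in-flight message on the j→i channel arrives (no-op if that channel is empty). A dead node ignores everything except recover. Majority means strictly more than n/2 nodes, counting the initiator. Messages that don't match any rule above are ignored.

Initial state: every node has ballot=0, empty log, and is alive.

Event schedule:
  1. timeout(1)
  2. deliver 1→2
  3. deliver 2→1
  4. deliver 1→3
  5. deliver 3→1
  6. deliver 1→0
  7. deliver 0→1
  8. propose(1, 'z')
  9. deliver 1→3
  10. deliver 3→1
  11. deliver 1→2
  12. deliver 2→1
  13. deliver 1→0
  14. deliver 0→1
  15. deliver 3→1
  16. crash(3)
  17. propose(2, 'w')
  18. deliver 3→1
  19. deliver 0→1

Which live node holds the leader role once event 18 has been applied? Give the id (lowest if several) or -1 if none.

1

step 1 timeout(1): 1={cand,b=5,log=-}
step 2 deliver 1→2: 2={foll,b=5,log=-}
step 3 deliver 2→1: —
step 4 deliver 1→3: 3={foll,b=5,log=-}
step 5 deliver 3→1: 1={lead,b=5,log=-}
step 6 deliver 1→0: 0={foll,b=5,log=-}
step 7 deliver 0→1: —
step 8 propose(1,'z'): —
step 9 deliver 1→3: 3={foll,b=5,log=z}
step 10 deliver 3→1: —
step 11 deliver 1→2: 2={foll,b=5,log=z}
step 12 deliver 2→1: 1={lead,b=5,log=z}
step 13 deliver 1→0: 0={foll,b=5,log=z}
step 14 deliver 0→1: —
step 15 deliver 3→1: —
step 16 crash(3): 3={✗foll,b=5,log=z}
step 17 propose(2,'w'): —
step 18 deliver 3→1: —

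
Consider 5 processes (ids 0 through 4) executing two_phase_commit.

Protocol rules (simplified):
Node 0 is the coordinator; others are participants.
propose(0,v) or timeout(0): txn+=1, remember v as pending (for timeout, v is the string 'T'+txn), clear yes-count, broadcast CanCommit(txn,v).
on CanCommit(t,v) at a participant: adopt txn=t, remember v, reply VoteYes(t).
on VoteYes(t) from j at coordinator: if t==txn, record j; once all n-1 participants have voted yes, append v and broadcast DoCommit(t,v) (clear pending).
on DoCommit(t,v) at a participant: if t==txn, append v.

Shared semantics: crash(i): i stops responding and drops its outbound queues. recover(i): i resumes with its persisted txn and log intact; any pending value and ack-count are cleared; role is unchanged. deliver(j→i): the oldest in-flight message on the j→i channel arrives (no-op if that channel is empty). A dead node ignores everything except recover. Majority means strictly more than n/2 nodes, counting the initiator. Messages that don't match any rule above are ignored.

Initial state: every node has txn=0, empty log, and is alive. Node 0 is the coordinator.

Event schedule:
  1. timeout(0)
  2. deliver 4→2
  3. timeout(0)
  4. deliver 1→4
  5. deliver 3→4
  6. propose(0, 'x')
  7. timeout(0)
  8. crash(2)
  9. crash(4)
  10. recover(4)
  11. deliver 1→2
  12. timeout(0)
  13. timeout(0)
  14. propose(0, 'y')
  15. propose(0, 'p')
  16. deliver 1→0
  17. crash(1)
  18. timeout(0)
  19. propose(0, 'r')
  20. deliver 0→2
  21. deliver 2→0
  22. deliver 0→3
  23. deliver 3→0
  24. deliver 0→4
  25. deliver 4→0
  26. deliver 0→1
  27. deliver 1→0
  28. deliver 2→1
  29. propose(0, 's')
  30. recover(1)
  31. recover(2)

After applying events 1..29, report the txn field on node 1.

0

e1 timeout(0): 0[coor,t=1,-]
e2 deliver 4→2: ·
e3 timeout(0): 0[coor,t=2,-]
e4 deliver 1→4: ·
e5 deliver 3→4: ·
e6 propose(0,'x'): 0[coor,t=3,-]
e7 timeout(0): 0[coor,t=4,-]
e8 crash(2): 2[✗part,t=0,-]
e9 crash(4): 4[✗part,t=0,-]
e10 recover(4): 4[part,t=0,-]
e11 deliver 1→2: ·
e12 timeout(0): 0[coor,t=5,-]
e13 timeout(0): 0[coor,t=6,-]
e14 propose(0,'y'): 0[coor,t=7,-]
e15 propose(0,'p'): 0[coor,t=8,-]
e16 deliver 1→0: ·
e17 crash(1): 1[✗part,t=0,-]
e18 timeout(0): 0[coor,t=9,-]
e19 propose(0,'r'): 0[coor,t=10,-]
e20 deliver 0→2: ·
e21 deliver 2→0: ·
e22 deliver 0→3: 3[part,t=1,-]
e23 deliver 3→0: ·
e24 deliver 0→4: 4[part,t=1,-]
e25 deliver 4→0: ·
e26 deliver 0→1: ·
e27 deliver 1→0: ·
e28 deliver 2→1: ·
e29 propose(0,'s'): 0[coor,t=11,-]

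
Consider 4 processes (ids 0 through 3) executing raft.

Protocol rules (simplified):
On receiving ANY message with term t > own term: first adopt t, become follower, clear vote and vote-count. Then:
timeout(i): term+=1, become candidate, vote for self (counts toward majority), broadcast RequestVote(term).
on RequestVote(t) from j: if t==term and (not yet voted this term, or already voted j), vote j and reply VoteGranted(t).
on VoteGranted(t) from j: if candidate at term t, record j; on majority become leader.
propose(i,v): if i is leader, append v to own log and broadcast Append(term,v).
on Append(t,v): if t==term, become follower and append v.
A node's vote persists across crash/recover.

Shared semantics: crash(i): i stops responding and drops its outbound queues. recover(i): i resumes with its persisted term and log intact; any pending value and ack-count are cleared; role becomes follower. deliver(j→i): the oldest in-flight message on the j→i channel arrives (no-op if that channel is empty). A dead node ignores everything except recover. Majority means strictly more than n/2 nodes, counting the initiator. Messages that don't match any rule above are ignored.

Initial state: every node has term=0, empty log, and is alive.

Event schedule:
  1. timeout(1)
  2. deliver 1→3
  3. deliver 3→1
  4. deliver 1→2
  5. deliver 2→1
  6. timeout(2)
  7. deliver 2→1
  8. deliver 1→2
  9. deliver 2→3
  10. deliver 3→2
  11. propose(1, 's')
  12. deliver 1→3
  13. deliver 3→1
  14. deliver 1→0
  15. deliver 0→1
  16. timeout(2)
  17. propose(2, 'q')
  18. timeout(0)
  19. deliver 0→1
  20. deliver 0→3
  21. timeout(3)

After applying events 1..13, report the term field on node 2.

2

e1 timeout(1): 1[cand,t=1,-]
e2 deliver 1→3: 3[foll,t=1,-]
e3 deliver 3→1: ·
e4 deliver 1→2: 2[foll,t=1,-]
e5 deliver 2→1: 1[lead,t=1,-]
e6 timeout(2): 2[cand,t=2,-]
e7 deliver 2→1: 1[foll,t=2,-]
e8 deliver 1→2: ·
e9 deliver 2→3: 3[foll,t=2,-]
e10 deliver 3→2: 2[lead,t=2,-]
e11 propose(1,'s'): ·
e12 deliver 1→3: ·
e13 deliver 3→1: ·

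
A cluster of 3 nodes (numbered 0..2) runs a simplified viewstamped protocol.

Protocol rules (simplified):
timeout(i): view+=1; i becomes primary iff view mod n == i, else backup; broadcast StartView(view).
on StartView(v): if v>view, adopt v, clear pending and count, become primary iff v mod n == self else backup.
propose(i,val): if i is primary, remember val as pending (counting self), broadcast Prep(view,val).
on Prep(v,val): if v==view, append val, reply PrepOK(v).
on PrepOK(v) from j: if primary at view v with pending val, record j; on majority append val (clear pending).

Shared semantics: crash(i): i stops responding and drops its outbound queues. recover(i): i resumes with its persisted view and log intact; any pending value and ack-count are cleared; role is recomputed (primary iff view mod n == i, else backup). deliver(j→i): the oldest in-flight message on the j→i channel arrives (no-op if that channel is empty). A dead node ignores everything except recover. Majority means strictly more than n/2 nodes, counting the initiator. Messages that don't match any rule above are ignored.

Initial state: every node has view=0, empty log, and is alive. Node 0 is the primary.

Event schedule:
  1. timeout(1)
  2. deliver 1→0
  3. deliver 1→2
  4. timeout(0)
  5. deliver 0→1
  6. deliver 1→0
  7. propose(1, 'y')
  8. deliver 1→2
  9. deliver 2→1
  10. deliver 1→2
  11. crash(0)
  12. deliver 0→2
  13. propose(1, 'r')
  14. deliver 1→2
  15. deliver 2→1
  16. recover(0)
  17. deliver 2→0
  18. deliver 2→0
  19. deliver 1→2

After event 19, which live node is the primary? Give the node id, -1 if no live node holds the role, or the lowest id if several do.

-1

e1 timeout(1): 1[prim,v=1,-]
e2 deliver 1→0: 0[back,v=1,-]
e3 deliver 1→2: 2[back,v=1,-]
e4 timeout(0): 0[back,v=2,-]
e5 deliver 0→1: 1[back,v=2,-]
e6 deliver 1→0: ·
e7 propose(1,'y'): ·
e8 deliver 1→2: ·
e9 deliver 2→1: ·
e10 deliver 1→2: ·
e11 crash(0): 0[✗back,v=2,-]
e12 deliver 0→2: ·
e13 propose(1,'r'): ·
e14 deliver 1→2: ·
e15 deliver 2→1: ·
e16 recover(0): 0[back,v=2,-]
e17 deliver 2→0: ·
e18 deliver 2→0: ·
e19 deliver 1→2: ·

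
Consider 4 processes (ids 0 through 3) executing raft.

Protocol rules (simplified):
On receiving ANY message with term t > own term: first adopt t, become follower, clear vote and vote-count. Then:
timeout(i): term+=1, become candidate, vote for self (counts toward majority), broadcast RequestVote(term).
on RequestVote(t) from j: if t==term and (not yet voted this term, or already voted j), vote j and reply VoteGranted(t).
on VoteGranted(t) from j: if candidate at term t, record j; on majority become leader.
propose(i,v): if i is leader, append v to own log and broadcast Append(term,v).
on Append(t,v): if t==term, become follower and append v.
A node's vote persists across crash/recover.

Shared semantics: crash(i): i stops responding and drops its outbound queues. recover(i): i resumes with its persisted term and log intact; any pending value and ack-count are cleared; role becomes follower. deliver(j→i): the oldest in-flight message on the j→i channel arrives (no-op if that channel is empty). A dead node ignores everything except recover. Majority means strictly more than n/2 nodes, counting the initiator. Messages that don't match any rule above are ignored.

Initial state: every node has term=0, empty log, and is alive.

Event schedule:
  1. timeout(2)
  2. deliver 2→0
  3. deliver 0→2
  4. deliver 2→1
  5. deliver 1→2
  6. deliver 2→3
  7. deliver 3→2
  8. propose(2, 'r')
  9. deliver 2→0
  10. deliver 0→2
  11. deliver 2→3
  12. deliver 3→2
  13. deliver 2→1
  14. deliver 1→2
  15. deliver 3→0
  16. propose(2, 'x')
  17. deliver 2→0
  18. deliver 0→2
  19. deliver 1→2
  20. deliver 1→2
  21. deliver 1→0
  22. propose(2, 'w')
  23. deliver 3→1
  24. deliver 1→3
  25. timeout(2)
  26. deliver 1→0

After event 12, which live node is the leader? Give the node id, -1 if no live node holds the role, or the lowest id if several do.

[1] timeout(2) → N2(cand t1 [-])
[2] deliver 2→0 → N0(foll t1 [-])
[3] deliver 0→2 → ∅
[4] deliver 2→1 → N1(foll t1 [-])
[5] deliver 1→2 → N2(lead t1 [-])
[6] deliver 2→3 → N3(foll t1 [-])
[7] deliver 3→2 → ∅
[8] propose(2,'r') → N2(lead t1 [r])
[9] deliver 2→0 → N0(foll t1 [r])
[10] deliver 0→2 → ∅
[11] deliver 2→3 → N3(foll t1 [r])
[12] deliver 3→2 → ∅

2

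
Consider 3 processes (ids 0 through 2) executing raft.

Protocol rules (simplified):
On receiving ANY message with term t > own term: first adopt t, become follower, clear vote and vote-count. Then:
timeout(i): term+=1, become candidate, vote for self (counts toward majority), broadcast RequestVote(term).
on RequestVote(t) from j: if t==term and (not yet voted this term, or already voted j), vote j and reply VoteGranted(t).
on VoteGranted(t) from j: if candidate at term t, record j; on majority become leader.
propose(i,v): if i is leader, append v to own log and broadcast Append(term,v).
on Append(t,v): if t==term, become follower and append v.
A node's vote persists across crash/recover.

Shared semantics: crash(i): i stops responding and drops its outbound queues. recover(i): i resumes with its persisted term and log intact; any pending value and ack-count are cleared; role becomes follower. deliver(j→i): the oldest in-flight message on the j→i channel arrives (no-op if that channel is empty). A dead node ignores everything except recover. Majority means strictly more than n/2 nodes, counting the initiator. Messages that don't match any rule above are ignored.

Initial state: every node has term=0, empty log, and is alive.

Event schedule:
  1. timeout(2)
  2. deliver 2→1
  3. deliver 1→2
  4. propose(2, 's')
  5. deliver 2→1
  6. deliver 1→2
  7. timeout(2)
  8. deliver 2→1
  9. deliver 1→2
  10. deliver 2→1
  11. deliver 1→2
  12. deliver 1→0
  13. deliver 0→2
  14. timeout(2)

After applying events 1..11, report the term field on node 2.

2

e1 timeout(2): 2[cand,t=1,-]
e2 deliver 2→1: 1[foll,t=1,-]
e3 deliver 1→2: 2[lead,t=1,-]
e4 propose(2,'s'): 2[lead,t=1,s]
e5 deliver 2→1: 1[foll,t=1,s]
e6 deliver 1→2: ·
e7 timeout(2): 2[cand,t=2,s]
e8 deliver 2→1: 1[foll,t=2,s]
e9 deliver 1→2: 2[lead,t=2,s]
e10 deliver 2→1: ·
e11 deliver 1→2: ·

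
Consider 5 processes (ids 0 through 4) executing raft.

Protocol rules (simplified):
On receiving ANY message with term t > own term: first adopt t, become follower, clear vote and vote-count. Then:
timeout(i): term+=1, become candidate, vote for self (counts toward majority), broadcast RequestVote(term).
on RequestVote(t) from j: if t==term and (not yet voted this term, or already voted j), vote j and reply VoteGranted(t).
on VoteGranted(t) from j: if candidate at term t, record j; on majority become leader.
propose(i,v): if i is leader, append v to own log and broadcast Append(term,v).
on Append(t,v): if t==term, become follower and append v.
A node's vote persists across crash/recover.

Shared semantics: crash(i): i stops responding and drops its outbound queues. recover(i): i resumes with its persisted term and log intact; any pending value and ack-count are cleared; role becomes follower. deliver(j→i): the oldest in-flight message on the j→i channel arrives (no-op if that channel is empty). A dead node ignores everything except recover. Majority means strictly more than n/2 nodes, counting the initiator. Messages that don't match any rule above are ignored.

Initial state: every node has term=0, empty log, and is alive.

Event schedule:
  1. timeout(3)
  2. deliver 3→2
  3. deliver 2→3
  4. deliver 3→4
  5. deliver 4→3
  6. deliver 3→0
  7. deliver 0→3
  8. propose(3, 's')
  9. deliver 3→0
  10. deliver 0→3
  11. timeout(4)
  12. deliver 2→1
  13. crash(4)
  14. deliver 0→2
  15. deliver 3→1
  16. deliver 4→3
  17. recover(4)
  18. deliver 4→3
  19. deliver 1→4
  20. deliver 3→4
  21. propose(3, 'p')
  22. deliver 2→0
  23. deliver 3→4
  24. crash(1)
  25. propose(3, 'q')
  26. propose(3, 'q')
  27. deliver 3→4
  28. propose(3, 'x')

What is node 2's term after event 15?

[1] timeout(3) → N3(cand t1 [-])
[2] deliver 3→2 → N2(foll t1 [-])
[3] deliver 2→3 → ∅
[4] deliver 3→4 → N4(foll t1 [-])
[5] deliver 4→3 → N3(lead t1 [-])
[6] deliver 3→0 → N0(foll t1 [-])
[7] deliver 0→3 → ∅
[8] propose(3,'s') → N3(lead t1 [s])
[9] deliver 3→0 → N0(foll t1 [s])
[10] deliver 0→3 → ∅
[11] timeout(4) → N4(cand t2 [-])
[12] deliver 2→1 → ∅
[13] crash(4) → N4(✗cand t2 [-])
[14] deliver 0→2 → ∅
[15] deliver 3→1 → N1(foll t1 [-])

1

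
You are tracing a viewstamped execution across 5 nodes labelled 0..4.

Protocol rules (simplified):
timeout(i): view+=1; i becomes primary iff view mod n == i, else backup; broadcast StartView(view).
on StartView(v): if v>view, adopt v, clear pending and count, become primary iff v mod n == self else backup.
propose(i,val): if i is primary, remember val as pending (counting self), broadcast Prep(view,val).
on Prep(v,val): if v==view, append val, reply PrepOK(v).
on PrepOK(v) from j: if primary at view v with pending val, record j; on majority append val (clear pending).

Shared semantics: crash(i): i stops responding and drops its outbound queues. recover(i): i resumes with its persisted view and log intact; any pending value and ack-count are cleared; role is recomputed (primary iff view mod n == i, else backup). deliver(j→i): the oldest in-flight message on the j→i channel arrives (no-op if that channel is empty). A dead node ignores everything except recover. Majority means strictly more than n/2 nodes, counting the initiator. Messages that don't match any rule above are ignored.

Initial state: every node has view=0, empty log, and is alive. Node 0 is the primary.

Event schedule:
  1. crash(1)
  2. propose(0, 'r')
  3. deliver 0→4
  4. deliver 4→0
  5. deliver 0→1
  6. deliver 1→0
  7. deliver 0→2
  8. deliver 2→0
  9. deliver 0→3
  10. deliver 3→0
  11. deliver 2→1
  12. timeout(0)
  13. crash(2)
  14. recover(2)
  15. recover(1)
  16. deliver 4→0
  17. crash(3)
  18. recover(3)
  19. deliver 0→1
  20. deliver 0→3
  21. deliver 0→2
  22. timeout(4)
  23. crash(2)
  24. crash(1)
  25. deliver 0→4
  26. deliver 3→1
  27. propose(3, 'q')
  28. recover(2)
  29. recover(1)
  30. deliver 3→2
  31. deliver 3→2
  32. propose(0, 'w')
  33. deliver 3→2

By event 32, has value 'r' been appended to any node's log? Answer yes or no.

e1 crash(1): 1[✗back,v=0,-]
e2 propose(0,'r'): ·
e3 deliver 0→4: 4[back,v=0,r]
e4 deliver 4→0: ·
e5 deliver 0→1: ·
e6 deliver 1→0: ·
e7 deliver 0→2: 2[back,v=0,r]
e8 deliver 2→0: 0[prim,v=0,r]
e9 deliver 0→3: 3[back,v=0,r]
e10 deliver 3→0: ·
e11 deliver 2→1: ·
e12 timeout(0): 0[back,v=1,r]
e13 crash(2): 2[✗back,v=0,r]
e14 recover(2): 2[back,v=0,r]
e15 recover(1): 1[back,v=0,-]
e16 deliver 4→0: ·
e17 crash(3): 3[✗back,v=0,r]
e18 recover(3): 3[back,v=0,r]
e19 deliver 0→1: 1[back,v=0,r]
e20 deliver 0→3: 3[back,v=1,r]
e21 deliver 0→2: 2[back,v=1,r]
e22 timeout(4): 4[back,v=1,r]
e23 crash(2): 2[✗back,v=1,r]
e24 crash(1): 1[✗back,v=0,r]
e25 deliver 0→4: ·
e26 deliver 3→1: ·
e27 propose(3,'q'): ·
e28 recover(2): 2[back,v=1,r]
e29 recover(1): 1[back,v=0,r]
e30 deliver 3→2: ·
e31 deliver 3→2: ·
e32 propose(0,'w'): ·

yes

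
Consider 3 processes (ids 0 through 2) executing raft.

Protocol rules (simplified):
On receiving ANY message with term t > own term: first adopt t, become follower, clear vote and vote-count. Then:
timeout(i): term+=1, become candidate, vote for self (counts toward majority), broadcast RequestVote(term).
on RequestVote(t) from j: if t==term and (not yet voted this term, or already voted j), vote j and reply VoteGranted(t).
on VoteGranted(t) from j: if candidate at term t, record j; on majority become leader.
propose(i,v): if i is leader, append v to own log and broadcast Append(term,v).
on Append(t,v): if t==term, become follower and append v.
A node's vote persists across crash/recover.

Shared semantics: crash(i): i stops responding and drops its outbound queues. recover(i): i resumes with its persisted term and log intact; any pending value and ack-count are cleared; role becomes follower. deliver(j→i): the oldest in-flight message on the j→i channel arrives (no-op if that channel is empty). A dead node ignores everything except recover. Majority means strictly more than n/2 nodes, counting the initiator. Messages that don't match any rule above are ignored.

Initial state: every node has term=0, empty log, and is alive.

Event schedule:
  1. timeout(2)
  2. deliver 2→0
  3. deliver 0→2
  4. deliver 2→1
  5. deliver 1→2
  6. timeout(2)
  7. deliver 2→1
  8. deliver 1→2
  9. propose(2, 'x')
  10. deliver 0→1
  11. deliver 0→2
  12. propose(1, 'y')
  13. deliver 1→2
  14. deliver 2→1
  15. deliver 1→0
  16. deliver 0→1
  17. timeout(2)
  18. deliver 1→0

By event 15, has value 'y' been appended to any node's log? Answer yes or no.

e1 timeout(2): 2[cand,t=1,-]
e2 deliver 2→0: 0[foll,t=1,-]
e3 deliver 0→2: 2[lead,t=1,-]
e4 deliver 2→1: 1[foll,t=1,-]
e5 deliver 1→2: ·
e6 timeout(2): 2[cand,t=2,-]
e7 deliver 2→1: 1[foll,t=2,-]
e8 deliver 1→2: 2[lead,t=2,-]
e9 propose(2,'x'): 2[lead,t=2,x]
e10 deliver 0→1: ·
e11 deliver 0→2: ·
e12 propose(1,'y'): ·
e13 deliver 1→2: ·
e14 deliver 2→1: 1[foll,t=2,x]
e15 deliver 1→0: ·

no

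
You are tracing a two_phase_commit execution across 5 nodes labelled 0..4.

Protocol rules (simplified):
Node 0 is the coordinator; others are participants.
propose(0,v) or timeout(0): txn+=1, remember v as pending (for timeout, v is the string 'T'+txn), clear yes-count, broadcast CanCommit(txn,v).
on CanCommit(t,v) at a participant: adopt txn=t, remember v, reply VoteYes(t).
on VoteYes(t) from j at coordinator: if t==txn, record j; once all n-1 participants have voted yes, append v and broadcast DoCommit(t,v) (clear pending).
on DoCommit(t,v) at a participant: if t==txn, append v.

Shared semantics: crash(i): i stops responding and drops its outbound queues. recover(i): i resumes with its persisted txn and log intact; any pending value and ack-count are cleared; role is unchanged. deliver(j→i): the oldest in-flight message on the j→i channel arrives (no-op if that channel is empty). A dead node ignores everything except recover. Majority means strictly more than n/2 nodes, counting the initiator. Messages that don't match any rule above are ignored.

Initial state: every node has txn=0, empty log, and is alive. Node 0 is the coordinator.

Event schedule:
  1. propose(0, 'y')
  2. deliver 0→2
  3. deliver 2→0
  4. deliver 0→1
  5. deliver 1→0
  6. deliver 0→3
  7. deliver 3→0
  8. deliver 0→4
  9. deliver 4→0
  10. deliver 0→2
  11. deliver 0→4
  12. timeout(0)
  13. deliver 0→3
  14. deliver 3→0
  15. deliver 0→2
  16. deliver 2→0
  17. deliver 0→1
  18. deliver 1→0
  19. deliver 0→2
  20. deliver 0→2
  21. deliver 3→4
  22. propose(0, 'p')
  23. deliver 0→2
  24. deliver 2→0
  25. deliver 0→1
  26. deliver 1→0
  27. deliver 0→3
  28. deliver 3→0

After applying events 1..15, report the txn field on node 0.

2

1. propose(0,'y'):  <0:coor t1 ->
2. deliver 0→2:  <2:part t1 ->
3. deliver 2→0:  nop
4. deliver 0→1:  <1:part t1 ->
5. deliver 1→0:  nop
6. deliver 0→3:  <3:part t1 ->
7. deliver 3→0:  nop
8. deliver 0→4:  <4:part t1 ->
9. deliver 4→0:  <0:coor t1 y>
10. deliver 0→2:  <2:part t1 y>
11. deliver 0→4:  <4:part t1 y>
12. timeout(0):  <0:coor t2 y>
13. deliver 0→3:  <3:part t1 y>
14. deliver 3→0:  nop
15. deliver 0→2:  <2:part t2 y>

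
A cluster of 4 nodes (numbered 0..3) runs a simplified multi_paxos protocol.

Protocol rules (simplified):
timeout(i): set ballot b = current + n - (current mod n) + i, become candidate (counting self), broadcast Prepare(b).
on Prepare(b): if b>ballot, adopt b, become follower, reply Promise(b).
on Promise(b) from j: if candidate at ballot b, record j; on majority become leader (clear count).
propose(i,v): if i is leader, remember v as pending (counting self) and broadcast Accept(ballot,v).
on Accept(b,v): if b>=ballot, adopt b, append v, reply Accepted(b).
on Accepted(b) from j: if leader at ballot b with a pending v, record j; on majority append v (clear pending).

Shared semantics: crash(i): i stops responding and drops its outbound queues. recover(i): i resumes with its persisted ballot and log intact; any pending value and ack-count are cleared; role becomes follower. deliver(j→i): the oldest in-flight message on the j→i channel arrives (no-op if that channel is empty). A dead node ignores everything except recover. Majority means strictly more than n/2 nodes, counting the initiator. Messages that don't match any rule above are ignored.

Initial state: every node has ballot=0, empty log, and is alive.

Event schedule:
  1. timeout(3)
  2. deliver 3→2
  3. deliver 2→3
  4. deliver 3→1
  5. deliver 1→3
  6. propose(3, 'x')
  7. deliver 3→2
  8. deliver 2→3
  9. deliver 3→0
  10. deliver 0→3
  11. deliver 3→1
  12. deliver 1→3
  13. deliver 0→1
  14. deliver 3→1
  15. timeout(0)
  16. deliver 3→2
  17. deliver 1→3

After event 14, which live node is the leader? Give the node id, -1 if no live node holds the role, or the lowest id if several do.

[1] timeout(3) → N3(cand b7 [-])
[2] deliver 3→2 → N2(foll b7 [-])
[3] deliver 2→3 → ∅
[4] deliver 3→1 → N1(foll b7 [-])
[5] deliver 1→3 → N3(lead b7 [-])
[6] propose(3,'x') → ∅
[7] deliver 3→2 → N2(foll b7 [x])
[8] deliver 2→3 → ∅
[9] deliver 3→0 → N0(foll b7 [-])
[10] deliver 0→3 → ∅
[11] deliver 3→1 → N1(foll b7 [x])
[12] deliver 1→3 → N3(lead b7 [x])
[13] deliver 0→1 → ∅
[14] deliver 3→1 → ∅

3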